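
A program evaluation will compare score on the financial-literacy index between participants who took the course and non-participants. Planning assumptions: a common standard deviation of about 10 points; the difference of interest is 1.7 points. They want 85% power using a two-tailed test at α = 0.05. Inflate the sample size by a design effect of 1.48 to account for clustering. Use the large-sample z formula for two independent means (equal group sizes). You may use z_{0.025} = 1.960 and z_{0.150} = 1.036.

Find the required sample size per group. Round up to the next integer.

n = (z_{α/2} + z_β)² · (σ₁² + σ₂²) / δ²
  = (1.960 + 1.036)² · (2·10² = 200) / 1.7²
  = 8.9760 · 200 / 2.89
  = 621.18
Design effect: 1.48 × 621.18 = 919.34.
Round up → n = 920 per group.

n = 920 per group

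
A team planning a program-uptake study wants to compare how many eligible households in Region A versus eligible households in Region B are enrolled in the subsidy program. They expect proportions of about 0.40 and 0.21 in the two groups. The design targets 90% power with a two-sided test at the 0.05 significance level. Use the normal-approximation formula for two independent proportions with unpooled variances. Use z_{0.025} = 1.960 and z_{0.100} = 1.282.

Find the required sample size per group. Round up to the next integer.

n = (z_{α/2} + z_β)² · [p₁(1−p₁) + p₂(1−p₂)] / (p₁ − p₂)²
  = (1.960 + 1.282)² · (0.40·0.60 + 0.21·0.79) / (0.19)²
  = (3.242)² · (0.2400 + 0.1659) / 0.0361
  = 10.5106 · 0.4059 / 0.0361
  = 118.18
Round up → n = 119 per group.

n = 119 per group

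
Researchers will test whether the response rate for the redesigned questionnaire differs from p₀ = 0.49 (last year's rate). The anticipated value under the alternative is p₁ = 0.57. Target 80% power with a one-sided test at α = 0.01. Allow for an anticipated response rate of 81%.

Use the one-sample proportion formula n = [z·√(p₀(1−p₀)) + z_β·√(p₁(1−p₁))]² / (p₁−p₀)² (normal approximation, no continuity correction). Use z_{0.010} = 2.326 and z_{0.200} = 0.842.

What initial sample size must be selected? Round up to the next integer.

n = [z_α·√(p₀q₀) + z_β·√(p₁q₁)]² / (p₁ − p₀)²
  = [2.326·√(0.49·0.51) + 0.842·√(0.57·0.43)]² / (0.08)²
  = [2.326·0.4999 + 0.842·0.4951]² / 0.0064
  = [1.5796]² / 0.0064
  = 389.88
Adjust for 81% response: 389.88 / 0.81 = 481.33.
Round up → n = 482.

n = 482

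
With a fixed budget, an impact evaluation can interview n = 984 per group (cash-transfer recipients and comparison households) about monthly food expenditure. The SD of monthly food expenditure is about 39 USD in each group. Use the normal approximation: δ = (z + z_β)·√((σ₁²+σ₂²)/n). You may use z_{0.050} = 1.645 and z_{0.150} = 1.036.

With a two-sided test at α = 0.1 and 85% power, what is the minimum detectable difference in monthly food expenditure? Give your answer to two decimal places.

δ = (z_{α/2} + z_β) · √((σ₁²+σ₂²)/n)
  = (1.645 + 1.036) · √(3042/984)
  = 2.681 · √3.0915
  = 2.681 · 1.7583
  = 4.7139

Minimum detectable difference ≈ 4.71 USD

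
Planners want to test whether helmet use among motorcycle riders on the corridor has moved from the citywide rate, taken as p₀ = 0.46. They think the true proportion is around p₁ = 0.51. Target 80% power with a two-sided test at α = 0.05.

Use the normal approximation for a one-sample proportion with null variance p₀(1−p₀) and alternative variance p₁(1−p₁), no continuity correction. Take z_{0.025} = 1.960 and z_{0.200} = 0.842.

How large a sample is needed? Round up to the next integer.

n = [z_{α/2}·√(p₀q₀) + z_β·√(p₁q₁)]² / (p₁ − p₀)²
  = [1.960·√(0.46·0.54) + 0.842·√(0.51·0.49)]² / (0.05)²
  = [1.960·0.4984 + 0.842·0.4999]² / 0.0025
  = [1.3978]² / 0.0025
  = 781.51
Round up → n = 782.

n = 782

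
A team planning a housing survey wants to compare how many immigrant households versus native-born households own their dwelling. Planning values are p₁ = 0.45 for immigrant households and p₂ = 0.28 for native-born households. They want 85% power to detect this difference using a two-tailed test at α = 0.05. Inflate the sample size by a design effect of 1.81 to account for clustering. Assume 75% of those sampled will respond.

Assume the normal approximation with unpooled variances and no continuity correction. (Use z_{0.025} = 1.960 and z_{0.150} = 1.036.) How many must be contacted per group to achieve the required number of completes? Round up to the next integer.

n = (z_{α/2} + z_β)² · [p₁(1−p₁) + p₂(1−p₂)] / (p₁ − p₂)²
  = (1.960 + 1.036)² · (0.45·0.55 + 0.28·0.72) / (0.17)²
  = (2.996)² · (0.2475 + 0.2016) / 0.0289
  = 8.9760 · 0.4491 / 0.0289
  = 139.49
Design effect: 1.81 × 139.49 = 252.47.
Adjust for 75% response: 252.47 / 0.75 = 336.62.
Round up → n = 337 per group.

n = 337 per group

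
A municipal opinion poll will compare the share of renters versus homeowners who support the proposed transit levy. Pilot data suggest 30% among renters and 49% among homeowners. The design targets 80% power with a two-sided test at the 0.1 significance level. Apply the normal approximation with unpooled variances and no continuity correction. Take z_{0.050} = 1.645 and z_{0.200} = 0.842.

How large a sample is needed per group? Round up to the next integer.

n = 79 per group

n = (z_{α/2} + z_β)² · [p₁(1−p₁) + p₂(1−p₂)] / (p₁ − p₂)²
  = (1.645 + 0.842)² · (0.30·0.70 + 0.49·0.51) / (-0.19)²
  = (2.487)² · (0.2100 + 0.2499) / 0.0361
  = 6.1852 · 0.4599 / 0.0361
  = 78.80
Round up → n = 79 per group.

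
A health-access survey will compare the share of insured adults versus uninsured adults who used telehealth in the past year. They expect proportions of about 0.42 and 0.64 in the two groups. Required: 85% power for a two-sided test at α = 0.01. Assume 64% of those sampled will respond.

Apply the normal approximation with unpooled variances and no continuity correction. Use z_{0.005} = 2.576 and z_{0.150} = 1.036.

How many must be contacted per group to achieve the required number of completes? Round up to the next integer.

n = (z_{α/2} + z_β)² · [p₁(1−p₁) + p₂(1−p₂)] / (p₁ − p₂)²
  = (2.576 + 1.036)² · (0.42·0.58 + 0.64·0.36) / (-0.22)²
  = (3.612)² · (0.2436 + 0.2304) / 0.0484
  = 13.0465 · 0.4740 / 0.0484
  = 127.77
Adjust for 64% response: 127.77 / 0.64 = 199.64.
Round up → n = 200 per group.

n = 200 per group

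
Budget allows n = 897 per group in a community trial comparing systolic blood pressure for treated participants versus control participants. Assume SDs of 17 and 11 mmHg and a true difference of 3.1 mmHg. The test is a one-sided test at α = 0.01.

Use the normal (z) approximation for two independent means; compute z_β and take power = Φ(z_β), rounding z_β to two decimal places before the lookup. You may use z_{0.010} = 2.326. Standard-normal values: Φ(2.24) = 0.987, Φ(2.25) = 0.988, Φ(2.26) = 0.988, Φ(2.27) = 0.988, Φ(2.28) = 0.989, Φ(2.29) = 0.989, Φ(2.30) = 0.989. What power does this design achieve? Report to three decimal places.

z_β = δ·√(n/(σ₁²+σ₂²)) − z_α
    = 3.1 · √(897/410) − 2.326
    = 3.1 · 1.47912 − 2.326
    = 4.5853 − 2.326 = 2.2593 → 2.26
Power = Φ(2.26) = 0.988.

Power ≈ 0.988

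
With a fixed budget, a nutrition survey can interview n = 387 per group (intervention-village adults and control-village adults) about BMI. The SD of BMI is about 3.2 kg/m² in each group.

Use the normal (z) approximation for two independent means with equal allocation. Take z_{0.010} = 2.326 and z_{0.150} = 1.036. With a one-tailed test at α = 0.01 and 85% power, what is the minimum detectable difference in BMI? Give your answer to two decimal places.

δ = (z_α + z_β) · √((σ₁²+σ₂²)/n)
  = (2.326 + 1.036) · √(20.48/387)
  = 3.362 · √0.05292
  = 3.362 · 0.2300
  = 0.7734

Minimum detectable difference ≈ 0.77 kg/m²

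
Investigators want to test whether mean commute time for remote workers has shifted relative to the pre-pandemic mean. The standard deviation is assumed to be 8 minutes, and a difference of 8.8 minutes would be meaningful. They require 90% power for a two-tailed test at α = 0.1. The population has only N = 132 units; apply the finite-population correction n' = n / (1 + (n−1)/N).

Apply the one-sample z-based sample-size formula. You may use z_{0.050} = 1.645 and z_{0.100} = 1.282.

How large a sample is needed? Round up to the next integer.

n = 7

n = (z_{α/2} + z_β)² · σ² / δ²
  = (1.645 + 1.282)² · 8² / 8.8²
  = 8.5673 · 64 / 77.44
  = 7.08
Finite-population correction (N = 132): 7.08 / (1 + (7.08 − 1)/132) = 6.77.
Round up → n = 7.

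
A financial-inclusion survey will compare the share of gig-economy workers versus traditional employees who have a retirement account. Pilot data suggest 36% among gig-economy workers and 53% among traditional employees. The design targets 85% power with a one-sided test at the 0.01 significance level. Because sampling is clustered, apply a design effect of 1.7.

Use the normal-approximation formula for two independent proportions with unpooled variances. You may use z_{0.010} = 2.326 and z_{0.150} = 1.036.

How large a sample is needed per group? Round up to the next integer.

n = 319 per group

n = (z_α + z_β)² · [p₁(1−p₁) + p₂(1−p₂)] / (p₁ − p₂)²
  = (2.326 + 1.036)² · (0.36·0.64 + 0.53·0.47) / (-0.17)²
  = (3.362)² · (0.2304 + 0.2491) / 0.0289
  = 11.3030 · 0.4795 / 0.0289
  = 187.54
Design effect: 1.7 × 187.54 = 318.81.
Round up → n = 319 per group.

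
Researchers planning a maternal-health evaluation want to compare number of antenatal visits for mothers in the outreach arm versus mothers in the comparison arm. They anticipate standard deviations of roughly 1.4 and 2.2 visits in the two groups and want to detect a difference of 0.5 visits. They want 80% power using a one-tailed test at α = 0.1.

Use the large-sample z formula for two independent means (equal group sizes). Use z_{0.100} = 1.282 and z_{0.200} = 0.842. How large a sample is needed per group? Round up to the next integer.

n = 123 per group

n = (z_α + z_β)² · (σ₁² + σ₂²) / δ²
  = (1.282 + 0.842)² · (1.4² + 2.2² = 6.8) / 0.5²
  = 4.5114 · 6.8 / 0.25
  = 122.71
Round up → n = 123 per group.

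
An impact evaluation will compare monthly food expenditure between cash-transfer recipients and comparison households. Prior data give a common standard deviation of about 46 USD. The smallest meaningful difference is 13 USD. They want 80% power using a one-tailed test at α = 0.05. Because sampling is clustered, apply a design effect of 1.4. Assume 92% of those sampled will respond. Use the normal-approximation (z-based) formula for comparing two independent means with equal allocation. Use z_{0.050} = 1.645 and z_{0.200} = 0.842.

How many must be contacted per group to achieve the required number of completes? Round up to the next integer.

n = 236 per group

n = (z_α + z_β)² · (σ₁² + σ₂²) / δ²
  = (1.645 + 0.842)² · (2·46² = 4232) / 13²
  = 6.1852 · 4232 / 169
  = 154.89
Design effect: 1.4 × 154.89 = 216.84.
Adjust for 92% response: 216.84 / 0.92 = 235.70.
Round up → n = 236 per group.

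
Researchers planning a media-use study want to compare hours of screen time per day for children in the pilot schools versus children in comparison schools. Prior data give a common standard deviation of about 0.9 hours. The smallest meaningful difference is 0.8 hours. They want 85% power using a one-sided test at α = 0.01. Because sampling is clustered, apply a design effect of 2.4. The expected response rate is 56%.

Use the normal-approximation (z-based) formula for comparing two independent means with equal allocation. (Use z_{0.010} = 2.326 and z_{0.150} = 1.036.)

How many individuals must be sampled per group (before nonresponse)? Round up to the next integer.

n = 123 per group

n = (z_α + z_β)² · (σ₁² + σ₂²) / δ²
  = (2.326 + 1.036)² · (2·0.9² = 1.62) / 0.8²
  = 11.3030 · 1.62 / 0.64
  = 28.61
Design effect: 2.4 × 28.61 = 68.67.
Adjust for 56% response: 68.67 / 0.56 = 122.62.
Round up → n = 123 per group.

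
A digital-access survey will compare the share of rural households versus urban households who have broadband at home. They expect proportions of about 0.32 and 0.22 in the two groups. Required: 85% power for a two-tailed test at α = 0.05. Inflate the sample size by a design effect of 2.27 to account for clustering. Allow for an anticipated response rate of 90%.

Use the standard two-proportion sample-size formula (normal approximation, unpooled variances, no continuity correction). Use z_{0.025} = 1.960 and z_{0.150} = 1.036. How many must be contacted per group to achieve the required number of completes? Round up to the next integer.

n = 882 per group

n = (z_{α/2} + z_β)² · [p₁(1−p₁) + p₂(1−p₂)] / (p₁ − p₂)²
  = (1.960 + 1.036)² · (0.32·0.68 + 0.22·0.78) / (0.10)²
  = (2.996)² · (0.2176 + 0.1716) / 0.0100
  = 8.9760 · 0.3892 / 0.0100
  = 349.35
Design effect: 2.27 × 349.35 = 793.02.
Adjust for 90% response: 793.02 / 0.90 = 881.13.
Round up → n = 882 per group.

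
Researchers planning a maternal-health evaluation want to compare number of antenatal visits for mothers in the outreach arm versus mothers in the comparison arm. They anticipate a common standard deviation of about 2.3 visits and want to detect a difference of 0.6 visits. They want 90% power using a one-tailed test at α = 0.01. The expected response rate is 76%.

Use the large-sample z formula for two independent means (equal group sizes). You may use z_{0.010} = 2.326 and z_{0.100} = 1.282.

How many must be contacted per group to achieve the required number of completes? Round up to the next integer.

n = 504 per group

n = (z_α + z_β)² · (σ₁² + σ₂²) / δ²
  = (2.326 + 1.282)² · (2·2.3² = 10.58) / 0.6²
  = 13.0177 · 10.58 / 0.36
  = 382.57
Adjust for 76% response: 382.57 / 0.76 = 503.39.
Round up → n = 504 per group.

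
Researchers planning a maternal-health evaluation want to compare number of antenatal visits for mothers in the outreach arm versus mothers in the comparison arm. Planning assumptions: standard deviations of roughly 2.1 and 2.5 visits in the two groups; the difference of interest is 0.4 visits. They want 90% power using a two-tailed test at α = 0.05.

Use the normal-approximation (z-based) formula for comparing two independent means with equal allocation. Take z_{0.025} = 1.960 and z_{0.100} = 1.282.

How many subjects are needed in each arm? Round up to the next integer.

n = 701 per group

n = (z_{α/2} + z_β)² · (σ₁² + σ₂²) / δ²
  = (1.960 + 1.282)² · (2.1² + 2.5² = 10.66) / 0.4²
  = 10.5106 · 10.66 / 0.16
  = 700.27
Round up → n = 701 per group.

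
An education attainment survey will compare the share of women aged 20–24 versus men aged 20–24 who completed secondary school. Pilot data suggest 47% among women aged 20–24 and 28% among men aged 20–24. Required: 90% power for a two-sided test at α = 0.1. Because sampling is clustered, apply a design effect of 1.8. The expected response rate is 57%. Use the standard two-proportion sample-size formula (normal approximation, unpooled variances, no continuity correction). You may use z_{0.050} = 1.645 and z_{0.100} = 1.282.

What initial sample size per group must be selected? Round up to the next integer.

n = 338 per group

n = (z_{α/2} + z_β)² · [p₁(1−p₁) + p₂(1−p₂)] / (p₁ − p₂)²
  = (1.645 + 1.282)² · (0.47·0.53 + 0.28·0.72) / (0.19)²
  = (2.927)² · (0.2491 + 0.2016) / 0.0361
  = 8.5673 · 0.4507 / 0.0361
  = 106.96
Design effect: 1.8 × 106.96 = 192.53.
Adjust for 57% response: 192.53 / 0.57 = 337.77.
Round up → n = 338 per group.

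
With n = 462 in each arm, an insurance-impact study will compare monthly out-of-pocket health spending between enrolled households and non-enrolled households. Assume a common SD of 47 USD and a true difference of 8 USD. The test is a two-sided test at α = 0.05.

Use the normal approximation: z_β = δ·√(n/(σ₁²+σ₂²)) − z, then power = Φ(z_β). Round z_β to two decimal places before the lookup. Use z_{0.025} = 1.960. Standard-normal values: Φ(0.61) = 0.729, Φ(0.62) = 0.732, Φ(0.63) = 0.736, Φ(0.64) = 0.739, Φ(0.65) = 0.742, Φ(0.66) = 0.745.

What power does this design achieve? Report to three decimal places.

z_β = δ·√(n/(σ₁²+σ₂²)) − z_{α/2}
    = 8 · √(462/4418) − 1.960
    = 8 · 0.32338 − 1.960
    = 2.5870 − 1.960 = 0.6270 → 0.63
Power = Φ(0.63) = 0.736.

Power ≈ 0.736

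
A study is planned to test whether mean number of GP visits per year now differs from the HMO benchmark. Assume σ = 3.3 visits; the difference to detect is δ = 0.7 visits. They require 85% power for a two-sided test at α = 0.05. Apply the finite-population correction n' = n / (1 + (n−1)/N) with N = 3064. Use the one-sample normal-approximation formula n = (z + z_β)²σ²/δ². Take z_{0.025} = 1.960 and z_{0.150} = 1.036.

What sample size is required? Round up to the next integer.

n = 188

n = (z_{α/2} + z_β)² · σ² / δ²
  = (1.960 + 1.036)² · 3.3² / 0.7²
  = 8.9760 · 10.89 / 0.49
  = 199.49
Finite-population correction (N = 3064): 199.49 / (1 + (199.49 − 1)/3064) = 187.35.
Round up → n = 188.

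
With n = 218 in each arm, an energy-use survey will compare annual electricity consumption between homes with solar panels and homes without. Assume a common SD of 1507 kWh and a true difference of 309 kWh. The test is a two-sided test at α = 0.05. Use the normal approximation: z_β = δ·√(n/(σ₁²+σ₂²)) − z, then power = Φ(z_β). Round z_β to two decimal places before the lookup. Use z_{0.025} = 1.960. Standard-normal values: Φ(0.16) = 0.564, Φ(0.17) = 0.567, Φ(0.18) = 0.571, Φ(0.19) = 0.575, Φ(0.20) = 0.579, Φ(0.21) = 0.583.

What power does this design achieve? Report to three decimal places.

Power ≈ 0.571

z_β = δ·√(n/(σ₁²+σ₂²)) − z_{α/2}
    = 309 · √(218/4542098) − 1.960
    = 309 · 0.00693 − 1.960
    = 2.1407 − 1.960 = 0.1807 → 0.18
Power = Φ(0.18) = 0.571.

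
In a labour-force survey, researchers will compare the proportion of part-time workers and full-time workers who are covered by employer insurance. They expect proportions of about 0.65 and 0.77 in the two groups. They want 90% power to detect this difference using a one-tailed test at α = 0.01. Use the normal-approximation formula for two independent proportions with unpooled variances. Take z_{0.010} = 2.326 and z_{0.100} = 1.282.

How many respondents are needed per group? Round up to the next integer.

n = 366 per group

n = (z_α + z_β)² · [p₁(1−p₁) + p₂(1−p₂)] / (p₁ − p₂)²
  = (2.326 + 1.282)² · (0.65·0.35 + 0.77·0.23) / (-0.12)²
  = (3.608)² · (0.2275 + 0.1771) / 0.0144
  = 13.0177 · 0.4046 / 0.0144
  = 365.76
Round up → n = 366 per group.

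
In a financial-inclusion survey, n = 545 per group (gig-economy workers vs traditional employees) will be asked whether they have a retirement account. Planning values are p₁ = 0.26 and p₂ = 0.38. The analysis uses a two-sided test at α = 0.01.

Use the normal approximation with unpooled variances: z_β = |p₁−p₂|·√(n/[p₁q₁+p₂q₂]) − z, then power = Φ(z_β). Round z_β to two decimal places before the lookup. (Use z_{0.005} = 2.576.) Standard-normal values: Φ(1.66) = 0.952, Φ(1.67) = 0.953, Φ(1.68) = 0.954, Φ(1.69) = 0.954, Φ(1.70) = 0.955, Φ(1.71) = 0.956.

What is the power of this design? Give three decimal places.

Power ≈ 0.956

z_β = |p₁−p₂|·√(n/[p₁q₁+p₂q₂]) − z_{α/2}
    = 0.12 · √(545/0.4280) − 2.576
    = 0.12 · 35.6842 − 2.576
    = 4.2821 − 2.576 = 1.7061 → 1.71
Power = Φ(1.71) = 0.956.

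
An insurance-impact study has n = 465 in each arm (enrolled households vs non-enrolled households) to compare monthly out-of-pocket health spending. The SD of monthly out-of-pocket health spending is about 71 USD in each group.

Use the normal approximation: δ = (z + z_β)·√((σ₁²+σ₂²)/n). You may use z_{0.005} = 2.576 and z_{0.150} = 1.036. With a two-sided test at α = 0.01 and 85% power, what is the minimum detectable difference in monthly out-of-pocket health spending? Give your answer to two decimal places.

δ = (z_{α/2} + z_β) · √((σ₁²+σ₂²)/n)
  = (2.576 + 1.036) · √(10082/465)
  = 3.612 · √21.6817
  = 3.612 · 4.6564
  = 16.8188

Minimum detectable difference ≈ 16.82 USD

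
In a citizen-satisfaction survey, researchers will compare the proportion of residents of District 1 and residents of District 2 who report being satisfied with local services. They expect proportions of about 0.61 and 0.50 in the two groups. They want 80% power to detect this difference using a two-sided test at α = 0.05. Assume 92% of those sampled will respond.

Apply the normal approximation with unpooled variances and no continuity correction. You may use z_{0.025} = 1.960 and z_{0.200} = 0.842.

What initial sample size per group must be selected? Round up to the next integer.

n = (z_{α/2} + z_β)² · [p₁(1−p₁) + p₂(1−p₂)] / (p₁ − p₂)²
  = (1.960 + 0.842)² · (0.61·0.39 + 0.50·0.50) / (0.11)²
  = (2.802)² · (0.2379 + 0.2500) / 0.0121
  = 7.8512 · 0.4879 / 0.0121
  = 316.58
Adjust for 92% response: 316.58 / 0.92 = 344.11.
Round up → n = 345 per group.

n = 345 per group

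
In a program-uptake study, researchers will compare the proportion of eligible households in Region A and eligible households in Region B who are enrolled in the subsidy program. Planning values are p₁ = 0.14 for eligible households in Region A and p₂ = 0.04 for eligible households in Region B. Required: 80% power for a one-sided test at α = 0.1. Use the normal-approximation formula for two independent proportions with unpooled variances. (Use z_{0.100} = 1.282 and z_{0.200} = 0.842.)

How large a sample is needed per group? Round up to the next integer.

n = (z_α + z_β)² · [p₁(1−p₁) + p₂(1−p₂)] / (p₁ − p₂)²
  = (1.282 + 0.842)² · (0.14·0.86 + 0.04·0.96) / (0.10)²
  = (2.124)² · (0.1204 + 0.0384) / 0.0100
  = 4.5114 · 0.1588 / 0.0100
  = 71.64
Round up → n = 72 per group.

n = 72 per group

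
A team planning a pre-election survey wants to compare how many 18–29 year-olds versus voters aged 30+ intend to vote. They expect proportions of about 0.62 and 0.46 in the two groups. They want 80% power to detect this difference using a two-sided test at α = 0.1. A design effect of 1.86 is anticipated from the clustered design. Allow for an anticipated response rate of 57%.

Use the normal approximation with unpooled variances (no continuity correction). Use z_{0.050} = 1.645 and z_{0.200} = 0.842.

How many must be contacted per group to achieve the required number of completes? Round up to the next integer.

n = (z_{α/2} + z_β)² · [p₁(1−p₁) + p₂(1−p₂)] / (p₁ − p₂)²
  = (1.645 + 0.842)² · (0.62·0.38 + 0.46·0.54) / (0.16)²
  = (2.487)² · (0.2356 + 0.2484) / 0.0256
  = 6.1852 · 0.4840 / 0.0256
  = 116.94
Design effect: 1.86 × 116.94 = 217.51.
Adjust for 57% response: 217.51 / 0.57 = 381.59.
Round up → n = 382 per group.

n = 382 per group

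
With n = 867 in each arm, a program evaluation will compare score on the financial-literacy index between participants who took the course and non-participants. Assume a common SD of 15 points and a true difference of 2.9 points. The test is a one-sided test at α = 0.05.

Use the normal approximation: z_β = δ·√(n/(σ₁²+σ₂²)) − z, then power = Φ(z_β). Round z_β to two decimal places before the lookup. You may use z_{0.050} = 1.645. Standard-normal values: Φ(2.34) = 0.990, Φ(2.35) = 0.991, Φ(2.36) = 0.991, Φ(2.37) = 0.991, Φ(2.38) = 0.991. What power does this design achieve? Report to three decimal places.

Power ≈ 0.991

z_β = δ·√(n/(σ₁²+σ₂²)) − z_α
    = 2.9 · √(867/450) − 1.645
    = 2.9 · 1.38804 − 1.645
    = 4.0253 − 1.645 = 2.3803 → 2.38
Power = Φ(2.38) = 0.991.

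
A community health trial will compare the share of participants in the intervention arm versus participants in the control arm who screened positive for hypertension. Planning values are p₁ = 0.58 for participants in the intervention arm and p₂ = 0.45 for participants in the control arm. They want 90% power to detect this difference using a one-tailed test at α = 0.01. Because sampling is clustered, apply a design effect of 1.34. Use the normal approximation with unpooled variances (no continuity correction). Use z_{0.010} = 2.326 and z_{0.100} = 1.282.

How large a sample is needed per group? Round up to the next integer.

n = (z_α + z_β)² · [p₁(1−p₁) + p₂(1−p₂)] / (p₁ − p₂)²
  = (2.326 + 1.282)² · (0.58·0.42 + 0.45·0.55) / (0.13)²
  = (3.608)² · (0.2436 + 0.2475) / 0.0169
  = 13.0177 · 0.4911 / 0.0169
  = 378.28
Design effect: 1.34 × 378.28 = 506.90.
Round up → n = 507 per group.

n = 507 per group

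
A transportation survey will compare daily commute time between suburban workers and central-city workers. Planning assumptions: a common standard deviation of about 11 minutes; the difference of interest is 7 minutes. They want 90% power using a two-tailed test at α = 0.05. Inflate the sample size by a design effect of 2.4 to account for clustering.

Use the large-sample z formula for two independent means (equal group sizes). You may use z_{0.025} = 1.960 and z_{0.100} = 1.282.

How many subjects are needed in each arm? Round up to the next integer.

n = (z_{α/2} + z_β)² · (σ₁² + σ₂²) / δ²
  = (1.960 + 1.282)² · (2·11² = 242) / 7²
  = 10.5106 · 242 / 49
  = 51.91
Design effect: 2.4 × 51.91 = 124.58.
Round up → n = 125 per group.

n = 125 per group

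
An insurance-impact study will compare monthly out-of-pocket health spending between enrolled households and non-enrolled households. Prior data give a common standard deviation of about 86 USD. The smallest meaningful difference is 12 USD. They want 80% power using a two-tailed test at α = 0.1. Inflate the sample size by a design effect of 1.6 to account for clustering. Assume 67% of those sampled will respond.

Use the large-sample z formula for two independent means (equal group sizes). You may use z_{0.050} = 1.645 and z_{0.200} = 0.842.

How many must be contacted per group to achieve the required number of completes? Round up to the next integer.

n = 1518 per group

n = (z_{α/2} + z_β)² · (σ₁² + σ₂²) / δ²
  = (1.645 + 0.842)² · (2·86² = 14792) / 12²
  = 6.1852 · 14792 / 144
  = 635.35
Design effect: 1.6 × 635.35 = 1016.57.
Adjust for 67% response: 1016.57 / 0.67 = 1517.26.
Round up → n = 1518 per group.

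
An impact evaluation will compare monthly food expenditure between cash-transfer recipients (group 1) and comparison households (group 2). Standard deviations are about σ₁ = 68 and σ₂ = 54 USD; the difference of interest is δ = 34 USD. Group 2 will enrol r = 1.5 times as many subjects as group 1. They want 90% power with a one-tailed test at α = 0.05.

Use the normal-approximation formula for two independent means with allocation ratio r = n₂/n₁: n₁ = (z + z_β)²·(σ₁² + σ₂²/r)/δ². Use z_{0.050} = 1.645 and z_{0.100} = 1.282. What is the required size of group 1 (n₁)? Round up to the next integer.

n₁ = 49

n₁ = (z_α + z_β)² · (σ₁² + σ₂²/r) / δ²
   = (1.645 + 1.282)² · (68² + 54²/1.5) / 34²
   = 8.5673 · (4624 + 1944) / 1156
   = 8.5673 · 6568 / 1156
   = 48.68
Round up → n₁ = 49; n₂ = r·n₁ = 1.5 × 49 = 74.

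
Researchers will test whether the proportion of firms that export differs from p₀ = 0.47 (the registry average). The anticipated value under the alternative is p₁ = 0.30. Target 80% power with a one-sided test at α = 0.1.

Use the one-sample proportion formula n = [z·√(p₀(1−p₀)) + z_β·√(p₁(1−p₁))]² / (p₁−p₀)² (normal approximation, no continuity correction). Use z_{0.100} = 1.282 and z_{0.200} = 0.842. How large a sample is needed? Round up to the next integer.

n = 37

n = [z_α·√(p₀q₀) + z_β·√(p₁q₁)]² / (p₁ − p₀)²
  = [1.282·√(0.47·0.53) + 0.842·√(0.30·0.70)]² / (-0.17)²
  = [1.282·0.4991 + 0.842·0.4583]² / 0.0289
  = [1.0257]² / 0.0289
  = 36.40
Round up → n = 37.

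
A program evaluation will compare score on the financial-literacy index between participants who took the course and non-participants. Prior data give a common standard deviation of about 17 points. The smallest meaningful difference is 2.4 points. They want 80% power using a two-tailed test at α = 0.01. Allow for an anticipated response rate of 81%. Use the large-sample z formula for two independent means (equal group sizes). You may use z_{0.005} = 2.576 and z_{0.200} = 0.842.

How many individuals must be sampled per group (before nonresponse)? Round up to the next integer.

n = 1448 per group

n = (z_{α/2} + z_β)² · (σ₁² + σ₂²) / δ²
  = (2.576 + 0.842)² · (2·17² = 578) / 2.4²
  = 11.6827 · 578 / 5.76
  = 1172.33
Adjust for 81% response: 1172.33 / 0.81 = 1447.32.
Round up → n = 1448 per group.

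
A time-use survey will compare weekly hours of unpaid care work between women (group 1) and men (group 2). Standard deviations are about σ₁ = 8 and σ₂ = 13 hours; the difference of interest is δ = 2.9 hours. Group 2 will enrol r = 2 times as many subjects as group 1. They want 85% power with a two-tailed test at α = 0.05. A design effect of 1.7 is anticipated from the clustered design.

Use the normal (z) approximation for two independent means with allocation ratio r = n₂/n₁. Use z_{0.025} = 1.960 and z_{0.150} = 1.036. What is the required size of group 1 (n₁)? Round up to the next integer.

n₁ = 270

n₁ = (z_{α/2} + z_β)² · (σ₁² + σ₂²/r) / δ²
   = (1.960 + 1.036)² · (8² + 13²/2) / 2.9²
   = 8.9760 · (64 + 84.5) / 8.41
   = 8.9760 · 148.5 / 8.41
   = 158.49
Design effect: 1.7 × 158.49 = 269.44.
Round up → n₁ = 270; n₂ = r·n₁ = 2 × 270 = 540.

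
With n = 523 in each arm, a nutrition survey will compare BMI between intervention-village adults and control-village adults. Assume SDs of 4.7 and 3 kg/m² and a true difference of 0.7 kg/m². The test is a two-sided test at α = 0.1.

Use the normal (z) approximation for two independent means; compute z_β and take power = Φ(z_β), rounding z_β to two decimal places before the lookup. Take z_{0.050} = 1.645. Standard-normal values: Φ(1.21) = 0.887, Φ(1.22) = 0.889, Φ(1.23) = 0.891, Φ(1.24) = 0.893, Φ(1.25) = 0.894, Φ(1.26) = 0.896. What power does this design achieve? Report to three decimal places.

z_β = δ·√(n/(σ₁²+σ₂²)) − z_{α/2}
    = 0.7 · √(523/31.09) − 1.645
    = 0.7 · 4.10148 − 1.645
    = 2.8710 − 1.645 = 1.2260 → 1.23
Power = Φ(1.23) = 0.891.

Power ≈ 0.891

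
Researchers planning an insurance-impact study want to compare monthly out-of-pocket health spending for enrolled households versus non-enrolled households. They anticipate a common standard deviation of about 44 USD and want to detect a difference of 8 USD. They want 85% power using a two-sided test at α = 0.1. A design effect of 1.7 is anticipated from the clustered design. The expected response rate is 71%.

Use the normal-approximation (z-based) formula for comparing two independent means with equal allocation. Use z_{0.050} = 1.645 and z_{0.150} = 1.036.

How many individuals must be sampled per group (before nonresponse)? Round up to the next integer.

n = 1042 per group

n = (z_{α/2} + z_β)² · (σ₁² + σ₂²) / δ²
  = (1.645 + 1.036)² · (2·44² = 3872) / 8²
  = 7.1878 · 3872 / 64
  = 434.86
Design effect: 1.7 × 434.86 = 739.26.
Adjust for 71% response: 739.26 / 0.71 = 1041.21.
Round up → n = 1042 per group.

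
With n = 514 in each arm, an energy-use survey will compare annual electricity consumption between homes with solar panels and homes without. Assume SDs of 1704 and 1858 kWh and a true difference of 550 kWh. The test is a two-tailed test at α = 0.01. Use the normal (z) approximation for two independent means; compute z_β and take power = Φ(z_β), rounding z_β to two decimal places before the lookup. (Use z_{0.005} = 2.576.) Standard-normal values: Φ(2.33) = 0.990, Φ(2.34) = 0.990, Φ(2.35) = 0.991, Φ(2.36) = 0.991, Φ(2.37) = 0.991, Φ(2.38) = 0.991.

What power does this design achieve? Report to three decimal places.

Power ≈ 0.991

z_β = δ·√(n/(σ₁²+σ₂²)) − z_{α/2}
    = 550 · √(514/6355780) − 2.576
    = 550 · 0.00899 − 2.576
    = 4.9461 − 2.576 = 2.3701 → 2.37
Power = Φ(2.37) = 0.991.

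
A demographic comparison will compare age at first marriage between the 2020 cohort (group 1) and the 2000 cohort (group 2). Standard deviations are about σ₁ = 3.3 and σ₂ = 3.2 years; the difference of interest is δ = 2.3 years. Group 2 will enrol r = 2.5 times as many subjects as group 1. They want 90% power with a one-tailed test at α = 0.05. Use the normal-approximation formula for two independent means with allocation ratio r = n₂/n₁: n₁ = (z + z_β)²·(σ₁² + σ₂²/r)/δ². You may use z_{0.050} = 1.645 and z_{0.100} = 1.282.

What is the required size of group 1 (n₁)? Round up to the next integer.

n₁ = 25

n₁ = (z_α + z_β)² · (σ₁² + σ₂²/r) / δ²
   = (1.645 + 1.282)² · (3.3² + 3.2²/2.5) / 2.3²
   = 8.5673 · (10.89 + 4.096) / 5.29
   = 8.5673 · 14.986 / 5.29
   = 24.27
Round up → n₁ = 25; n₂ = r·n₁ = 2.5 × 25 = 63.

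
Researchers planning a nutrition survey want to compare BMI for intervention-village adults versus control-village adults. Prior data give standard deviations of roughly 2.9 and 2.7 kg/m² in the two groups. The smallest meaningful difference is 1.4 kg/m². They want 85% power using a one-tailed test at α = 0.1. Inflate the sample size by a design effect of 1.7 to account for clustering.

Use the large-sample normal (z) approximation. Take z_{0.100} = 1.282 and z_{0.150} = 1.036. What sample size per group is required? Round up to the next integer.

n = 74 per group

n = (z_α + z_β)² · (σ₁² + σ₂²) / δ²
  = (1.282 + 1.036)² · (2.9² + 2.7² = 15.7) / 1.4²
  = 5.3731 · 15.7 / 1.96
  = 43.04
Design effect: 1.7 × 43.04 = 73.17.
Round up → n = 74 per group.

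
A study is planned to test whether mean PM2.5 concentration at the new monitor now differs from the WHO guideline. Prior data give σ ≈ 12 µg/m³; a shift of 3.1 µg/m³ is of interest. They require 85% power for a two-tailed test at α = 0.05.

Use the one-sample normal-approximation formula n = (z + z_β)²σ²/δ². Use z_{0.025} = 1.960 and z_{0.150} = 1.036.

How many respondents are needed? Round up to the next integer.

n = 135

n = (z_{α/2} + z_β)² · σ² / δ²
  = (1.960 + 1.036)² · 12² / 3.1²
  = 8.9760 · 144 / 9.61
  = 134.50
Round up → n = 135.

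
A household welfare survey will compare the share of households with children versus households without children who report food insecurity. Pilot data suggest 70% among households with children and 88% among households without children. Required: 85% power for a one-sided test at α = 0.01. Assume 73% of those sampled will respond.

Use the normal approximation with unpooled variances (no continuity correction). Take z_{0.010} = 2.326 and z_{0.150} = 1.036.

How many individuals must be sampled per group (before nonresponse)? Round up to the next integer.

n = (z_α + z_β)² · [p₁(1−p₁) + p₂(1−p₂)] / (p₁ − p₂)²
  = (2.326 + 1.036)² · (0.70·0.30 + 0.88·0.12) / (-0.18)²
  = (3.362)² · (0.2100 + 0.1056) / 0.0324
  = 11.3030 · 0.3156 / 0.0324
  = 110.10
Adjust for 73% response: 110.10 / 0.73 = 150.82.
Round up → n = 151 per group.

n = 151 per group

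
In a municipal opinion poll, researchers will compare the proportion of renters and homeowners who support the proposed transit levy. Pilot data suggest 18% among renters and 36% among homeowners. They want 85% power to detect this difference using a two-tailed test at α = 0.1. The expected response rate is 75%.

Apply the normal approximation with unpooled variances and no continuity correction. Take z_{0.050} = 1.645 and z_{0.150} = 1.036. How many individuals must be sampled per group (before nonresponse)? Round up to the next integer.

n = 112 per group

n = (z_{α/2} + z_β)² · [p₁(1−p₁) + p₂(1−p₂)] / (p₁ − p₂)²
  = (1.645 + 1.036)² · (0.18·0.82 + 0.36·0.64) / (-0.18)²
  = (2.681)² · (0.1476 + 0.2304) / 0.0324
  = 7.1878 · 0.3780 / 0.0324
  = 83.86
Adjust for 75% response: 83.86 / 0.75 = 111.81.
Round up → n = 112 per group.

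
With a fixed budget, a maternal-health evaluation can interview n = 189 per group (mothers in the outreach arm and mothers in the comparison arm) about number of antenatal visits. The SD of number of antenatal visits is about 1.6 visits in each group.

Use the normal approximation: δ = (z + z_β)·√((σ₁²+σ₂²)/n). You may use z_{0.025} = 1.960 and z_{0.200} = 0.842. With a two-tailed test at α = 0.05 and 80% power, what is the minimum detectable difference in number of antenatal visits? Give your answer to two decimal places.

δ = (z_{α/2} + z_β) · √((σ₁²+σ₂²)/n)
  = (1.960 + 0.842) · √(5.12/189)
  = 2.802 · √0.02709
  = 2.802 · 0.1646
  = 0.4612

Minimum detectable difference ≈ 0.46 visits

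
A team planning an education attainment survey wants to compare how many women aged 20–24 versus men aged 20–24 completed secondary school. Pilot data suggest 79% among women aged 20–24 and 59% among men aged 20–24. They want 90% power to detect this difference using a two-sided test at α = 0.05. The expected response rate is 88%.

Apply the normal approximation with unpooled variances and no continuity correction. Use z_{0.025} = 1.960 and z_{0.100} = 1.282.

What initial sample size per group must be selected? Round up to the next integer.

n = 122 per group

n = (z_{α/2} + z_β)² · [p₁(1−p₁) + p₂(1−p₂)] / (p₁ − p₂)²
  = (1.960 + 1.282)² · (0.79·0.21 + 0.59·0.41) / (0.20)²
  = (3.242)² · (0.1659 + 0.2419) / 0.0400
  = 10.5106 · 0.4078 / 0.0400
  = 107.16
Adjust for 88% response: 107.16 / 0.88 = 121.77.
Round up → n = 122 per group.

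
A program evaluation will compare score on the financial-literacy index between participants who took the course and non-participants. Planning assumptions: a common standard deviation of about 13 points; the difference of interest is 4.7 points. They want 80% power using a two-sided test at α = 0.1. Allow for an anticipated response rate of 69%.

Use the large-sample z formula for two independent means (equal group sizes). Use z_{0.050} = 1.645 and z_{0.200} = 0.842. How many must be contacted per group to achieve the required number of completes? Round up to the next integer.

n = (z_{α/2} + z_β)² · (σ₁² + σ₂²) / δ²
  = (1.645 + 0.842)² · (2·13² = 338) / 4.7²
  = 6.1852 · 338 / 22.09
  = 94.64
Adjust for 69% response: 94.64 / 0.69 = 137.16.
Round up → n = 138 per group.

n = 138 per group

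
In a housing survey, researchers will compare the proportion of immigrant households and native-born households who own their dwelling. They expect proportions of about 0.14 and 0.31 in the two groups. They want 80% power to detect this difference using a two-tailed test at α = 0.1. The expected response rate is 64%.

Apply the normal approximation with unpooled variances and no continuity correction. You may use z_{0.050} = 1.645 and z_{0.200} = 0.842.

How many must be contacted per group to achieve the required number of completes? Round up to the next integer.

n = 112 per group

n = (z_{α/2} + z_β)² · [p₁(1−p₁) + p₂(1−p₂)] / (p₁ − p₂)²
  = (1.645 + 0.842)² · (0.14·0.86 + 0.31·0.69) / (-0.17)²
  = (2.487)² · (0.1204 + 0.2139) / 0.0289
  = 6.1852 · 0.3343 / 0.0289
  = 71.55
Adjust for 64% response: 71.55 / 0.64 = 111.79.
Round up → n = 112 per group.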